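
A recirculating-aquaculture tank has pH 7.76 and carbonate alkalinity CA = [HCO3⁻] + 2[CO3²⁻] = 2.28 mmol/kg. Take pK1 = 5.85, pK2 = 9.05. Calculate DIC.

CA = [HCO3⁻] + 2[CO3²⁻] = (α₁ + 2α₂)·DIC
At pH 7.76: [H⁺]/K1 = 10^-1.91 = 0.012303, K2/[H⁺] = 10^-1.29 = 0.051286
α₁ = 1/(1 + 0.012303 + 0.051286) = 1/1.0636 = 0.9402; α₂ = α₁·K2/[H⁺] = 0.04822
α₁ + 2α₂ = 1.0367
DIC = CA / (α₁ + 2α₂) = 2.28 / 1.0367 = 2.20 mmol/kg

DIC = 2.20 mmol/kg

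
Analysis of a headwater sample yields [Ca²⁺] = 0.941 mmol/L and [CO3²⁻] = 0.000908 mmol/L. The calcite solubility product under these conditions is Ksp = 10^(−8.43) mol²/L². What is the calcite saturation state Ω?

Ksp = 10^(−8.43) = 3.715×10^-9
Ω = [Ca²⁺][CO3²⁻]/Ksp = (0.941×10^-3)(0.000908×10^-3) / 3.715×10^-9 = 0.230

Ω = 0.230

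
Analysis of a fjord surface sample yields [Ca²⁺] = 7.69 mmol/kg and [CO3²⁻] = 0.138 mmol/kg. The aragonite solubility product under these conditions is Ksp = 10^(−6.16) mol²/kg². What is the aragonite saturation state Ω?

Ω = 1.53

Ksp = 10^(−6.16) = 6.918×10^-7
Ω = [Ca²⁺][CO3²⁻]/Ksp = (7.69×10^-3)(0.138×10^-3) / 6.918×10^-7 = 1.53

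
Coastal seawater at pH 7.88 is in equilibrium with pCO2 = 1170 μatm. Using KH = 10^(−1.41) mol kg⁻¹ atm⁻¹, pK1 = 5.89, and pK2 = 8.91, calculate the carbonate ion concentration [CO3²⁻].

[CO2*] = KH · pCO2 = 10^(−1.41) × 1170×10^-6 = 4.552×10^-5 mol/kg
α₀ = 1/(1 + K1/[H⁺] + K1K2/[H⁺]²) = 1/(1 + 10^+1.99 + 10^+0.96) = 0.009273
DIC = [CO2*]/α₀ = 4.552×10^-5 / 0.009273 = 4.909 mmol/kg
[CO3²⁻] = α₂·DIC; α₂ = 0.08457, so [CO3²⁻] = 0.08457 × 4.909 = 0.415 mmol/kg

[CO3²⁻] = 0.415 mmol/kg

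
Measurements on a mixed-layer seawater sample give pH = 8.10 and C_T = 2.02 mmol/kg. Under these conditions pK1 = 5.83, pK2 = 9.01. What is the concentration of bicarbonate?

[HCO3⁻] = 1.79 mmol/kg

α₁ = 1 / (1 + [H⁺]/K1 + K2/[H⁺]) = 1 / (1 + 10^-2.27 + 10^-0.91)
   = 1 / (1 + 0.0053703 + 0.12303) = 1/1.1284 = 0.8862
[HCO3⁻] = α₁ × DIC = 0.8862 × 2.02 = 1.79 mmol/kg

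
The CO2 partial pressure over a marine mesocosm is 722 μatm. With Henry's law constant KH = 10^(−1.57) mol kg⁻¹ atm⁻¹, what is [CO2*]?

KH = 10^(−1.57) = 2.692×10^-2 mol kg⁻¹ atm⁻¹
[CO2*] = KH · pCO2 = 2.692×10^-2 × 722×10^-6 atm = 1.94×10^-5 mol/kg

[CO2*] = 19.4 μmol/kg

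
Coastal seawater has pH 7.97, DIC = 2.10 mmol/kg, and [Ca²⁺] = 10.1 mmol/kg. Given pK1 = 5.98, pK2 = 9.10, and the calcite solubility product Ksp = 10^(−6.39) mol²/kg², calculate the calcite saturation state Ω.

α₂ = 1 / (1 + [H⁺]/K2 + [H⁺]²/(K1K2)) = 1 / (1 + 10^+1.13 + 10^-0.86)
   = 1 / (1 + 13.490 + 0.13804) = 1/14.628 = 0.06836
[CO3²⁻] = α₂ × DIC = 0.06836 × 2.10 = 0.1436 mmol/kg
Ksp = 10^(−6.39) = 4.074×10^-7
Ω = [Ca²⁺][CO3²⁻]/Ksp = (10.1×10^-3)(1.436×10^-4) / 4.074×10^-7 = 3.56

Ω = 3.56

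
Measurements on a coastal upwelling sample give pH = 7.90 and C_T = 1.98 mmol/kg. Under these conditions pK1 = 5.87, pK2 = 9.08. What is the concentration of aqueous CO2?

[CO2*] = 17.2 μmol/kg

α₀ = 1 / (1 + K1/[H⁺] + K1K2/[H⁺]²) = 1 / (1 + 10^+2.03 + 10^+0.85)
   = 1 / (1 + 107.15 + 7.0795) = 1/115.23 = 0.008678
[CO2*] = α₀ × DIC = 0.008678 × 1.98 = 0.0172 mmol/kg = 17.2 μmol/kg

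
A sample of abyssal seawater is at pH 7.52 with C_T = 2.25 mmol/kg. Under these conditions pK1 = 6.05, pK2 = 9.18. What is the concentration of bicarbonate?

α₁ = 1 / (1 + [H⁺]/K1 + K2/[H⁺]) = 1 / (1 + 10^-1.47 + 10^-1.66)
   = 1 / (1 + 0.033884 + 0.021878) = 1/1.0558 = 0.9472
[HCO3⁻] = α₁ × DIC = 0.9472 × 2.25 = 2.13 mmol/kg

[HCO3⁻] = 2.13 mmol/kg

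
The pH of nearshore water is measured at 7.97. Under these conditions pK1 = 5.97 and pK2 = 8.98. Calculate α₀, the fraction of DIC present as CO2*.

α₀ = 1 / (1 + K1/[H⁺] + K1K2/[H⁺]²) = 1 / (1 + 10^+2.00 + 10^+0.99)
   = 1 / (1 + 100.00 + 9.7724) = 1/110.77 = 0.009028

α₀ = 0.00903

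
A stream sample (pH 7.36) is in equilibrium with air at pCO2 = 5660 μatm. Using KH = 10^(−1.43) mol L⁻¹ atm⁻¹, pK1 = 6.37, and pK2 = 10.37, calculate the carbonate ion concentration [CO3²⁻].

[CO3²⁻] = 2.01 μmol/L

[CO2*] = KH · pCO2 = 10^(−1.43) × 5660×10^-6 = 2.103×10^-4 mol/L
α₀ = 1/(1 + K1/[H⁺] + K1K2/[H⁺]²) = 1/(1 + 10^+0.99 + 10^-2.02) = 0.09275
DIC = [CO2*]/α₀ = 2.103×10^-4 / 0.09275 = 2.267 mmol/L
[CO3²⁻] = α₂·DIC; α₂ = 0.0008857, so [CO3²⁻] = 0.0008857 × 2.267 = 0.00201 mmol/L = 2.01 μmol/L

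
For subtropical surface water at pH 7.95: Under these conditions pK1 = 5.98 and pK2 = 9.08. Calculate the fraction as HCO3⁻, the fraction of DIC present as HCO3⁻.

α₁ = 1 / (1 + [H⁺]/K1 + K2/[H⁺]) = 1 / (1 + 10^-1.97 + 10^-1.13)
   = 1 / (1 + 0.010715 + 0.074131) = 1/1.0848 = 0.9218

α₁ = 0.922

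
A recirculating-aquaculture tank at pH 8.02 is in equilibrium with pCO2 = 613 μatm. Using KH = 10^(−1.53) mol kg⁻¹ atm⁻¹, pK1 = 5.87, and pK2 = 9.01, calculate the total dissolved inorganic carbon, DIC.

[CO2*] = KH · pCO2 = 10^(−1.53) × 613×10^-6 = 1.809×10^-5 mol/kg
α₀ = 1/(1 + K1/[H⁺] + K1K2/[H⁺]²) = 1/(1 + 10^+2.15 + 10^+1.16) = 0.006381
DIC = [CO2*]/α₀ = 1.809×10^-5 / 0.006381 = 2.83 mmol/kg

DIC = 2.83 mmol/kg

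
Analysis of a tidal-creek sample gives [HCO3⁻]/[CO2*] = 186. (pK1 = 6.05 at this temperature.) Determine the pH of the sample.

pH = 8.32

From K1 = [H⁺][HCO3⁻]/[CO2*]:  pH = pK1 + log₁₀([HCO3⁻]/[CO2*])
log₁₀(186) = +2.270
pH = 6.05 + (+2.270) = 8.32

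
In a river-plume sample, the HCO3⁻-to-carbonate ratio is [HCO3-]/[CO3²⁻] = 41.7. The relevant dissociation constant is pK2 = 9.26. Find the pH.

pH = 7.64

From K2 = [H⁺][CO3²⁻]/[HCO3-]:  pH = pK2 − log₁₀([HCO3-]/[CO3²⁻])
log₁₀(41.7) = +1.620
pH = 9.26 − (+1.620) = 7.64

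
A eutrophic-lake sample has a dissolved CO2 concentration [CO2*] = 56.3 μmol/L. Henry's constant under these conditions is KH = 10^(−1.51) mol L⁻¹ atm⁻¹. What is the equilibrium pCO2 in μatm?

pCO2 = 1820 μatm

KH = 10^(−1.51) = 3.090×10^-2 mol L⁻¹ atm⁻¹
pCO2 = [CO2*]/KH = 56.3×10^-6 / 3.090×10^-2 = 1.82×10^-3 atm = 1820 μatm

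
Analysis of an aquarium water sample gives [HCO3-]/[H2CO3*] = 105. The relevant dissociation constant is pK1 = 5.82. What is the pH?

From K1 = [H⁺][HCO3-]/[H2CO3*]:  pH = pK1 + log₁₀([HCO3-]/[H2CO3*])
log₁₀(105) = +2.021
pH = 5.82 + (+2.021) = 7.84

pH = 7.84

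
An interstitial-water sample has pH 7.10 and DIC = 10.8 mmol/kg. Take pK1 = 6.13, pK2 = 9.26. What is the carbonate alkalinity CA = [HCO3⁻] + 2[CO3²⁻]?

CA = 9.83 mmol/kg

CA = [HCO3⁻] + 2[CO3²⁻] = (α₁ + 2α₂)·DIC
At pH 7.10: [H⁺]/K1 = 10^-0.97 = 0.10715, K2/[H⁺] = 10^-2.16 = 0.0069183
α₁ = 1/(1 + 0.10715 + 0.0069183) = 1/1.1141 = 0.8976; α₂ = α₁·K2/[H⁺] = 0.006210
α₁ + 2α₂ = 0.9100
CA = 0.9100 × 10.8 = 9.83 mmol/kg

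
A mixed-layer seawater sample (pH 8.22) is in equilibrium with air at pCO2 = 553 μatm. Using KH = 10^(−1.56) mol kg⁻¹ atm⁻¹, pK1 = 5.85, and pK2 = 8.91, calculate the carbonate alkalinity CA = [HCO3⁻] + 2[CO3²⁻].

CA = 5.03 mmol/kg

[CO2*] = KH · pCO2 = 10^(−1.56) × 553×10^-6 = 1.523×10^-5 mol/kg
α₀ = 1/(1 + K1/[H⁺] + K1K2/[H⁺]²) = 1/(1 + 10^+2.37 + 10^+1.68) = 0.003530
DIC = [CO2*]/α₀ = 1.523×10^-5 / 0.003530 = 4.315 mmol/kg
CA = (α₁ + 2α₂)·DIC = (0.8275 + 2×0.1690) × 4.315 = 5.03 mmol/kg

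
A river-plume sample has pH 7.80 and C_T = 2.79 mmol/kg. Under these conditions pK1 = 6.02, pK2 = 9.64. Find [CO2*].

α₀ = 1 / (1 + K1/[H⁺] + K1K2/[H⁺]²) = 1 / (1 + 10^+1.78 + 10^-0.06)
   = 1 / (1 + 60.256 + 0.87096) = 1/62.127 = 0.01610
[CO2*] = α₀ × DIC = 0.01610 × 2.79 = 0.0449 mmol/kg

[CO2*] = 0.0449 mmol/kg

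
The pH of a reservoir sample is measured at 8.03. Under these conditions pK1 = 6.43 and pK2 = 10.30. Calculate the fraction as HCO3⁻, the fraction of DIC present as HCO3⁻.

α₁ = 1 / (1 + [H⁺]/K1 + K2/[H⁺]) = 1 / (1 + 10^-1.60 + 10^-2.27)
   = 1 / (1 + 0.025119 + 0.0053703) = 1/1.0305 = 0.9704

α₁ = 0.970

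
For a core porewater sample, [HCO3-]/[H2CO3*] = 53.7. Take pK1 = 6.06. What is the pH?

From K1 = [H⁺][HCO3-]/[H2CO3*]:  pH = pK1 + log₁₀([HCO3-]/[H2CO3*])
log₁₀(53.7) = +1.730
pH = 6.06 + (+1.730) = 7.79

pH = 7.79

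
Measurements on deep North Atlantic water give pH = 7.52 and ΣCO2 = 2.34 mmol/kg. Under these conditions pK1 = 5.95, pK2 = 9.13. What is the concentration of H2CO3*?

[CO2*] = 0.0599 mmol/kg

α₀ = 1 / (1 + K1/[H⁺] + K1K2/[H⁺]²) = 1 / (1 + 10^+1.57 + 10^-0.04)
   = 1 / (1 + 37.154 + 0.91201) = 1/39.066 = 0.02560
[CO2*] = α₀ × DIC = 0.02560 × 2.34 = 0.0599 mmol/kg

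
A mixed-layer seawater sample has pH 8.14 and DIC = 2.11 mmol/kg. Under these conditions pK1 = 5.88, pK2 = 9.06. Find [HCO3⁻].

α₁ = 1 / (1 + [H⁺]/K1 + K2/[H⁺]) = 1 / (1 + 10^-2.26 + 10^-0.92)
   = 1 / (1 + 0.0054954 + 0.12023) = 1/1.1257 = 0.8883
[HCO3⁻] = α₁ × DIC = 0.8883 × 2.11 = 1.87 mmol/kg

[HCO3⁻] = 1.87 mmol/kg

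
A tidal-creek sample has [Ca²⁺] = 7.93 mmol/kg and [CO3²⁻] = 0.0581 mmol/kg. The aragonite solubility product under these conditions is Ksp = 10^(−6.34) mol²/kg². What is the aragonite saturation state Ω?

Ksp = 10^(−6.34) = 4.571×10^-7
Ω = [Ca²⁺][CO3²⁻]/Ksp = (7.93×10^-3)(0.0581×10^-3) / 4.571×10^-7 = 1.01

Ω = 1.01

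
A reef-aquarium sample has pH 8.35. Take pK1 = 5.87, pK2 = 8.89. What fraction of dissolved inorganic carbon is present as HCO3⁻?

α₁ = 0.774

α₁ = 1 / (1 + [H⁺]/K1 + K2/[H⁺]) = 1 / (1 + 10^-2.48 + 10^-0.54)
   = 1 / (1 + 0.0033113 + 0.28840) = 1/1.2917 = 0.7742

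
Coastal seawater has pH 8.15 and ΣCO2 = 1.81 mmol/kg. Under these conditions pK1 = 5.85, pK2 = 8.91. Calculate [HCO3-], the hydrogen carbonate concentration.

[HCO3⁻] = 1.54 mmol/kg

α₁ = 1 / (1 + [H⁺]/K1 + K2/[H⁺]) = 1 / (1 + 10^-2.30 + 10^-0.76)
   = 1 / (1 + 0.0050119 + 0.17378) = 1/1.1788 = 0.8483
[HCO3⁻] = α₁ × DIC = 0.8483 × 1.81 = 1.54 mmol/kg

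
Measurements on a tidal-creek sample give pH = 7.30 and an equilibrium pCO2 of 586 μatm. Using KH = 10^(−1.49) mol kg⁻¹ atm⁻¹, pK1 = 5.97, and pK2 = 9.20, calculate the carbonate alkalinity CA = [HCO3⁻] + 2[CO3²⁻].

CA = 0.416 mmol/kg

[CO2*] = KH · pCO2 = 10^(−1.49) × 586×10^-6 = 1.896×10^-5 mol/kg
α₀ = 1/(1 + K1/[H⁺] + K1K2/[H⁺]²) = 1/(1 + 10^+1.33 + 10^-0.57) = 0.04415
DIC = [CO2*]/α₀ = 1.896×10^-5 / 0.04415 = 0.4295 mmol/kg
CA = (α₁ + 2α₂)·DIC = (0.9440 + 2×0.01188) × 0.4295 = 0.416 mmol/kg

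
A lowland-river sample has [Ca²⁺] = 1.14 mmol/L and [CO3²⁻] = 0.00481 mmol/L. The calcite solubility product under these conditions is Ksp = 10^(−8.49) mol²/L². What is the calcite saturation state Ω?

Ω = 1.69

Ksp = 10^(−8.49) = 3.236×10^-9
Ω = [Ca²⁺][CO3²⁻]/Ksp = (1.14×10^-3)(0.00481×10^-3) / 3.236×10^-9 = 1.69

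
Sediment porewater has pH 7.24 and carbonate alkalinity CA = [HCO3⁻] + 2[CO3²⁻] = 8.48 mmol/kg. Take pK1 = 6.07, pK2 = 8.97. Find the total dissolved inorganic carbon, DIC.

CA = [HCO3⁻] + 2[CO3²⁻] = (α₁ + 2α₂)·DIC
At pH 7.24: [H⁺]/K1 = 10^-1.17 = 0.067608, K2/[H⁺] = 10^-1.73 = 0.018621
α₁ = 1/(1 + 0.067608 + 0.018621) = 1/1.0862 = 0.9206; α₂ = α₁·K2/[H⁺] = 0.01714
α₁ + 2α₂ = 0.9549
DIC = CA / (α₁ + 2α₂) = 8.48 / 0.9549 = 8.88 mmol/kg

DIC = 8.88 mmol/kg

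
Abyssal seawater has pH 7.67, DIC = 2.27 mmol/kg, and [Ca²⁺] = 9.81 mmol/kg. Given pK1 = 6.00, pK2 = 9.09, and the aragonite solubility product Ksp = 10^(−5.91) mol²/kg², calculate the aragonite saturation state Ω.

Ω = 0.650

α₂ = 1 / (1 + [H⁺]/K2 + [H⁺]²/(K1K2)) = 1 / (1 + 10^+1.42 + 10^-0.25)
   = 1 / (1 + 26.303 + 0.56234) = 1/27.865 = 0.03589
[CO3²⁻] = α₂ × DIC = 0.03589 × 2.27 = 0.08146 mmol/kg
Ksp = 10^(−5.91) = 1.230×10^-6
Ω = [Ca²⁺][CO3²⁻]/Ksp = (9.81×10^-3)(8.146×10^-5) / 1.230×10^-6 = 0.650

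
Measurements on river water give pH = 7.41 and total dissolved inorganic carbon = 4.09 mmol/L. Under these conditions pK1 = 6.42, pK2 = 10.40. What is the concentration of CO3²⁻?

[CO3²⁻] = 3.79 μmol/L

α₂ = 1 / (1 + [H⁺]/K2 + [H⁺]²/(K1K2)) = 1 / (1 + 10^+2.99 + 10^+2.00)
   = 1 / (1 + 977.24 + 100.00) = 1/1078.2 = 0.0009274
[CO3²⁻] = α₂ × DIC = 0.0009274 × 4.09 = 0.00379 mmol/L = 3.79 μmol/L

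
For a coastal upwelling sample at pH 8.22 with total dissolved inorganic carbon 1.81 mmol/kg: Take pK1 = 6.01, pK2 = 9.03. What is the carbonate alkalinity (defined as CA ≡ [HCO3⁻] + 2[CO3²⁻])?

CA = 2.04 mmol/kg

CA = [HCO3⁻] + 2[CO3²⁻] = (α₁ + 2α₂)·DIC
At pH 8.22: [H⁺]/K1 = 10^-2.21 = 0.0061660, K2/[H⁺] = 10^-0.81 = 0.15488
α₁ = 1/(1 + 0.0061660 + 0.15488) = 1/1.1610 = 0.8613; α₂ = α₁·K2/[H⁺] = 0.1334
α₁ + 2α₂ = 1.1281
CA = 1.1281 × 1.81 = 2.04 mmol/kg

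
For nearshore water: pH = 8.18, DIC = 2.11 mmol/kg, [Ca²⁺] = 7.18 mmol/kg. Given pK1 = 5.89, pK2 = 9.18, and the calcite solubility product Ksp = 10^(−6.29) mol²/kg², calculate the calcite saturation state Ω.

α₂ = 1 / (1 + [H⁺]/K2 + [H⁺]²/(K1K2)) = 1 / (1 + 10^+1.00 + 10^-1.29)
   = 1 / (1 + 10.000 + 0.051286) = 1/11.051 = 0.09049
[CO3²⁻] = α₂ × DIC = 0.09049 × 2.11 = 0.1909 mmol/kg
Ksp = 10^(−6.29) = 5.129×10^-7
Ω = [Ca²⁺][CO3²⁻]/Ksp = (7.18×10^-3)(1.909×10^-4) / 5.129×10^-7 = 2.67

Ω = 2.67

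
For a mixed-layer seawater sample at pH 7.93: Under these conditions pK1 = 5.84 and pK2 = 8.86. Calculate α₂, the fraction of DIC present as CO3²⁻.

α₂ = 0.104

α₂ = 1 / (1 + [H⁺]/K2 + [H⁺]²/(K1K2)) = 1 / (1 + 10^+0.93 + 10^-1.16)
   = 1 / (1 + 8.5114 + 0.069183) = 1/9.5806 = 0.1044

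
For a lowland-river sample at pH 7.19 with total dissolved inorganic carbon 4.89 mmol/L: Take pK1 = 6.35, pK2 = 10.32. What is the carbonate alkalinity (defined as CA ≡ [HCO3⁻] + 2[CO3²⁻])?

CA = 4.28 mmol/L

CA = [HCO3⁻] + 2[CO3²⁻] = (α₁ + 2α₂)·DIC
At pH 7.19: [H⁺]/K1 = 10^-0.84 = 0.14454, K2/[H⁺] = 10^-3.13 = 0.00074131
α₁ = 1/(1 + 0.14454 + 0.00074131) = 1/1.1453 = 0.8731; α₂ = α₁·K2/[H⁺] = 0.0006473
α₁ + 2α₂ = 0.8744
CA = 0.8744 × 4.89 = 4.28 mmol/L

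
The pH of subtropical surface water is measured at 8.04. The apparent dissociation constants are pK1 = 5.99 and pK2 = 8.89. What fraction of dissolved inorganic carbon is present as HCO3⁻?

α₁ = 1 / (1 + [H⁺]/K1 + K2/[H⁺]) = 1 / (1 + 10^-2.05 + 10^-0.85)
   = 1 / (1 + 0.0089125 + 0.14125) = 1/1.1502 = 0.8694

α₁ = 0.869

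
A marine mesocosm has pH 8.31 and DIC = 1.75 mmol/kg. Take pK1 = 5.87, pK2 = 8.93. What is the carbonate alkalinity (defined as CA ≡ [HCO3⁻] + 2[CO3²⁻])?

CA = 2.08 mmol/kg

CA = [HCO3⁻] + 2[CO3²⁻] = (α₁ + 2α₂)·DIC
At pH 8.31: [H⁺]/K1 = 10^-2.44 = 0.0036308, K2/[H⁺] = 10^-0.62 = 0.23988
α₁ = 1/(1 + 0.0036308 + 0.23988) = 1/1.2435 = 0.8042; α₂ = α₁·K2/[H⁺] = 0.1929
α₁ + 2α₂ = 1.1900
CA = 1.1900 × 1.75 = 2.08 mmol/kg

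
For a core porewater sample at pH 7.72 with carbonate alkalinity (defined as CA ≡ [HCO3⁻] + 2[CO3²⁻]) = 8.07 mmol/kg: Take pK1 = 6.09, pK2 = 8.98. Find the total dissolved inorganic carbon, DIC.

DIC = 7.84 mmol/kg

CA = [HCO3⁻] + 2[CO3²⁻] = (α₁ + 2α₂)·DIC
At pH 7.72: [H⁺]/K1 = 10^-1.63 = 0.023442, K2/[H⁺] = 10^-1.26 = 0.054954
α₁ = 1/(1 + 0.023442 + 0.054954) = 1/1.0784 = 0.9273; α₂ = α₁·K2/[H⁺] = 0.05096
α₁ + 2α₂ = 1.0292
DIC = CA / (α₁ + 2α₂) = 8.07 / 1.0292 = 7.84 mmol/kg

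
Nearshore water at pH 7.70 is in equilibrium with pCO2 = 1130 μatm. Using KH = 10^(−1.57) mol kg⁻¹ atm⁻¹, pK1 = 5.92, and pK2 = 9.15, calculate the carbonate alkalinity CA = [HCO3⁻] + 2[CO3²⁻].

[CO2*] = KH · pCO2 = 10^(−1.57) × 1130×10^-6 = 3.041×10^-5 mol/kg
α₀ = 1/(1 + K1/[H⁺] + K1K2/[H⁺]²) = 1/(1 + 10^+1.78 + 10^+0.33) = 0.01577
DIC = [CO2*]/α₀ = 3.041×10^-5 / 0.01577 = 1.928 mmol/kg
CA = (α₁ + 2α₂)·DIC = (0.9505 + 2×0.03373) × 1.928 = 1.96 mmol/kg

CA = 1.96 mmol/kg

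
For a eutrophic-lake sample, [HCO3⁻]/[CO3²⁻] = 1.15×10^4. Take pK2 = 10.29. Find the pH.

pH = 6.23

From K2 = [H⁺][CO3²⁻]/[HCO3⁻]:  pH = pK2 − log₁₀([HCO3⁻]/[CO3²⁻])
log₁₀(1.15×10^4) = +4.061
pH = 10.29 − (+4.061) = 6.23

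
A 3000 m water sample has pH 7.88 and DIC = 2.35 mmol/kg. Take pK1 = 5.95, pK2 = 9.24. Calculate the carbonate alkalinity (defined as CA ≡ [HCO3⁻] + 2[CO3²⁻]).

CA = 2.42 mmol/kg

CA = [HCO3⁻] + 2[CO3²⁻] = (α₁ + 2α₂)·DIC
At pH 7.88: [H⁺]/K1 = 10^-1.93 = 0.011749, K2/[H⁺] = 10^-1.36 = 0.043652
α₁ = 1/(1 + 0.011749 + 0.043652) = 1/1.0554 = 0.9475; α₂ = α₁·K2/[H⁺] = 0.04136
α₁ + 2α₂ = 1.0302
CA = 1.0302 × 2.35 = 2.42 mmol/kg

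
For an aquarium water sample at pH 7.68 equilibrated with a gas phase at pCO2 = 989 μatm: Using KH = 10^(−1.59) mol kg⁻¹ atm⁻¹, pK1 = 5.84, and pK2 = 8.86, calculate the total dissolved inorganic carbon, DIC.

[CO2*] = KH · pCO2 = 10^(−1.59) × 989×10^-6 = 2.542×10^-5 mol/kg
α₀ = 1/(1 + K1/[H⁺] + K1K2/[H⁺]²) = 1/(1 + 10^+1.84 + 10^+0.66) = 0.01338
DIC = [CO2*]/α₀ = 2.542×10^-5 / 0.01338 = 1.90 mmol/kg

DIC = 1.90 mmol/kg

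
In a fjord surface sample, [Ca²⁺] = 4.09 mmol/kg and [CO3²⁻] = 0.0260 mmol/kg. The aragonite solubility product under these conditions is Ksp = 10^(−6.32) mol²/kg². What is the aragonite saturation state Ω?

Ksp = 10^(−6.32) = 4.786×10^-7
Ω = [Ca²⁺][CO3²⁻]/Ksp = (4.09×10^-3)(0.0260×10^-3) / 4.786×10^-7 = 0.222

Ω = 0.222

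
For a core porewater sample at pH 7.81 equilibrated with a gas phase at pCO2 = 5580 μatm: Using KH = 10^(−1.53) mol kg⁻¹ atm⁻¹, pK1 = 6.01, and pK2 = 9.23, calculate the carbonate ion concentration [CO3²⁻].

[CO2*] = KH · pCO2 = 10^(−1.53) × 5580×10^-6 = 1.647×10^-4 mol/kg
α₀ = 1/(1 + K1/[H⁺] + K1K2/[H⁺]²) = 1/(1 + 10^+1.80 + 10^+0.38) = 0.01504
DIC = [CO2*]/α₀ = 1.647×10^-4 / 0.01504 = 10.95 mmol/kg
[CO3²⁻] = α₂·DIC; α₂ = 0.03608, so [CO3²⁻] = 0.03608 × 10.95 = 0.395 mmol/kg

[CO3²⁻] = 0.395 mmol/kg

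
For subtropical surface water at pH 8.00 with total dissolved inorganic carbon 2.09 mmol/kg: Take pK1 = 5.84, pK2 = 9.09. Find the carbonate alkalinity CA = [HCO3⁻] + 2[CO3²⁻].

CA = [HCO3⁻] + 2[CO3²⁻] = (α₁ + 2α₂)·DIC
At pH 8.00: [H⁺]/K1 = 10^-2.16 = 0.0069183, K2/[H⁺] = 10^-1.09 = 0.081283
α₁ = 1/(1 + 0.0069183 + 0.081283) = 1/1.0882 = 0.9189; α₂ = α₁·K2/[H⁺] = 0.07469
α₁ + 2α₂ = 1.0683
CA = 1.0683 × 2.09 = 2.23 mmol/kg

CA = 2.23 mmol/kg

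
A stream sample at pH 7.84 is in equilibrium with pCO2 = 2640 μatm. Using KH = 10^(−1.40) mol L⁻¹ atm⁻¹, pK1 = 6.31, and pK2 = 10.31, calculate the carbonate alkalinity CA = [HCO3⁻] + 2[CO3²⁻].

[CO2*] = KH · pCO2 = 10^(−1.40) × 2640×10^-6 = 1.051×10^-4 mol/L
α₀ = 1/(1 + K1/[H⁺] + K1K2/[H⁺]²) = 1/(1 + 10^+1.53 + 10^-0.94) = 0.02857
DIC = [CO2*]/α₀ = 1.051×10^-4 / 0.02857 = 3.678 mmol/L
CA = (α₁ + 2α₂)·DIC = (0.9681 + 2×0.003281) × 3.678 = 3.59 mmol/L

CA = 3.59 mmol/L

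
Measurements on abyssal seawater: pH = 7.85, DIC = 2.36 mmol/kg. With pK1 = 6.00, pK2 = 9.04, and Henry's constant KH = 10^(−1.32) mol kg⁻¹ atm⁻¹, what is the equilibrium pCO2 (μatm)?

α₀ = 1 / (1 + K1/[H⁺] + K1K2/[H⁺]²) = 1 / (1 + 10^+1.85 + 10^+0.66)
   = 1 / (1 + 70.795 + 4.5709) = 1/76.365 = 0.01309
[CO2*] = α₀ × DIC = 0.01309 × 2.36 = 0.03090 mmol/kg
pCO2 = [CO2*]/KH = 3.090×10^-5 / 4.786×10^-2 = 646 μatm

pCO2 = 646 μatm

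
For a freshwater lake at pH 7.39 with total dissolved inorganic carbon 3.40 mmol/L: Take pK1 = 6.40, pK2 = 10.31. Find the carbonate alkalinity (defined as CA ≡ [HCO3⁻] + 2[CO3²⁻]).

CA = [HCO3⁻] + 2[CO3²⁻] = (α₁ + 2α₂)·DIC
At pH 7.39: [H⁺]/K1 = 10^-0.99 = 0.10233, K2/[H⁺] = 10^-2.92 = 0.0012023
α₁ = 1/(1 + 0.10233 + 0.0012023) = 1/1.1035 = 0.9062; α₂ = α₁·K2/[H⁺] = 0.001089
α₁ + 2α₂ = 0.9084
CA = 0.9084 × 3.40 = 3.09 mmol/L

CA = 3.09 mmol/L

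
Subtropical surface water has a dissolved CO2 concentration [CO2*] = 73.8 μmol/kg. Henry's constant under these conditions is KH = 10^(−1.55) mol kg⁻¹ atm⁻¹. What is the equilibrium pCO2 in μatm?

KH = 10^(−1.55) = 2.818×10^-2 mol kg⁻¹ atm⁻¹
pCO2 = [CO2*]/KH = 73.8×10^-6 / 2.818×10^-2 = 2.62×10^-3 atm = 2620 μatm

pCO2 = 2620 μatm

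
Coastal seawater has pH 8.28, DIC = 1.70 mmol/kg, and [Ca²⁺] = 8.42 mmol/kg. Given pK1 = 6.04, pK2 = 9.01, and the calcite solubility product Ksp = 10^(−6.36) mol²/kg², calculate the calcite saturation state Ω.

α₂ = 1 / (1 + [H⁺]/K2 + [H⁺]²/(K1K2)) = 1 / (1 + 10^+0.73 + 10^-1.51)
   = 1 / (1 + 5.3703 + 0.030903) = 1/6.4012 = 0.1562
[CO3²⁻] = α₂ × DIC = 0.1562 × 1.70 = 0.2656 mmol/kg
Ksp = 10^(−6.36) = 4.365×10^-7
Ω = [Ca²⁺][CO3²⁻]/Ksp = (8.42×10^-3)(2.656×10^-4) / 4.365×10^-7 = 5.12

Ω = 5.12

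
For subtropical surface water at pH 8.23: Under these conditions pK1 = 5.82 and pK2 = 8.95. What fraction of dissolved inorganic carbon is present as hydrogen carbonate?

α₁ = 0.837

α₁ = 1 / (1 + [H⁺]/K1 + K2/[H⁺]) = 1 / (1 + 10^-2.41 + 10^-0.72)
   = 1 / (1 + 0.0038905 + 0.19055) = 1/1.1944 = 0.8372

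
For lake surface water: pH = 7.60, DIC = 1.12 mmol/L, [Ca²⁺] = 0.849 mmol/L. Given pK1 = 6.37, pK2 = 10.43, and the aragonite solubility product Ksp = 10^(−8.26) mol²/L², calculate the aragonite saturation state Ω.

α₂ = 1 / (1 + [H⁺]/K2 + [H⁺]²/(K1K2)) = 1 / (1 + 10^+2.83 + 10^+1.60)
   = 1 / (1 + 676.08 + 39.811) = 1/716.89 = 0.001395
[CO3²⁻] = α₂ × DIC = 0.001395 × 1.12 = 0.001562 mmol/L = 1.562 μmol/L
Ksp = 10^(−8.26) = 5.495×10^-9
Ω = [Ca²⁺][CO3²⁻]/Ksp = (0.849×10^-3)(1.562×10^-6) / 5.495×10^-9 = 0.241

Ω = 0.241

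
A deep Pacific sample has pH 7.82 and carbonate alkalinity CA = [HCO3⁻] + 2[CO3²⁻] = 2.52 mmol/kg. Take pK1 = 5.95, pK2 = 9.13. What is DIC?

DIC = 2.44 mmol/kg

CA = [HCO3⁻] + 2[CO3²⁻] = (α₁ + 2α₂)·DIC
At pH 7.82: [H⁺]/K1 = 10^-1.87 = 0.013490, K2/[H⁺] = 10^-1.31 = 0.048978
α₁ = 1/(1 + 0.013490 + 0.048978) = 1/1.0625 = 0.9412; α₂ = α₁·K2/[H⁺] = 0.04610
α₁ + 2α₂ = 1.0334
DIC = CA / (α₁ + 2α₂) = 2.52 / 1.0334 = 2.44 mmol/kg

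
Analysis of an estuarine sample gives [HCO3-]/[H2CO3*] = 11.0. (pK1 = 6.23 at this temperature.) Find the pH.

From K1 = [H⁺][HCO3-]/[H2CO3*]:  pH = pK1 + log₁₀([HCO3-]/[H2CO3*])
log₁₀(11.0) = +1.041
pH = 6.23 + (+1.041) = 7.27

pH = 7.27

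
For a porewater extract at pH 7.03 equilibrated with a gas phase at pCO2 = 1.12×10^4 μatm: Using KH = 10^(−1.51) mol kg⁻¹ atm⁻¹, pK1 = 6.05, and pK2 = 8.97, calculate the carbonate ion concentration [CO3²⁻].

[CO3²⁻] = 0.0380 mmol/kg

[CO2*] = KH · pCO2 = 10^(−1.51) × 1.12×10^4×10^-6 = 3.461×10^-4 mol/kg
α₀ = 1/(1 + K1/[H⁺] + K1K2/[H⁺]²) = 1/(1 + 10^+0.98 + 10^-0.96) = 0.09381
DIC = [CO2*]/α₀ = 3.461×10^-4 / 0.09381 = 3.689 mmol/kg
[CO3²⁻] = α₂·DIC; α₂ = 0.01029, so [CO3²⁻] = 0.01029 × 3.689 = 0.0380 mmol/kg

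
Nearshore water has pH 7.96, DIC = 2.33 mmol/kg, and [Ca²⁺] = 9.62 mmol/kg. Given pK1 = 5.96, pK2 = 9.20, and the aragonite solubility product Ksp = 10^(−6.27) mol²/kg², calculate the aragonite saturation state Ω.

Ω = 2.25

α₂ = 1 / (1 + [H⁺]/K2 + [H⁺]²/(K1K2)) = 1 / (1 + 10^+1.24 + 10^-0.76)
   = 1 / (1 + 17.378 + 0.17378) = 1/18.552 = 0.05390
[CO3²⁻] = α₂ × DIC = 0.05390 × 2.33 = 0.1256 mmol/kg
Ksp = 10^(−6.27) = 5.370×10^-7
Ω = [Ca²⁺][CO3²⁻]/Ksp = (9.62×10^-3)(1.256×10^-4) / 5.370×10^-7 = 2.25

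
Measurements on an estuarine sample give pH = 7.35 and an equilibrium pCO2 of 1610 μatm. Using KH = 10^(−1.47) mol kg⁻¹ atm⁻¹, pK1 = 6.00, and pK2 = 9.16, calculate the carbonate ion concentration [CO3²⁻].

[CO2*] = KH · pCO2 = 10^(−1.47) × 1610×10^-6 = 5.455×10^-5 mol/kg
α₀ = 1/(1 + K1/[H⁺] + K1K2/[H⁺]²) = 1/(1 + 10^+1.35 + 10^-0.46) = 0.04213
DIC = [CO2*]/α₀ = 5.455×10^-5 / 0.04213 = 1.295 mmol/kg
[CO3²⁻] = α₂·DIC; α₂ = 0.01461, so [CO3²⁻] = 0.01461 × 1.295 = 0.0189 mmol/kg = 18.9 μmol/kg

[CO3²⁻] = 18.9 μmol/kg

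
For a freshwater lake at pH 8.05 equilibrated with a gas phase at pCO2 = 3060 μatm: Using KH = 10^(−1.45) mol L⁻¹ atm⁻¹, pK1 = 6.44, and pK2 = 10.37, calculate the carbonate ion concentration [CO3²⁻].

[CO2*] = KH · pCO2 = 10^(−1.45) × 3060×10^-6 = 1.086×10^-4 mol/L
α₀ = 1/(1 + K1/[H⁺] + K1K2/[H⁺]²) = 1/(1 + 10^+1.61 + 10^-0.71) = 0.02385
DIC = [CO2*]/α₀ = 1.086×10^-4 / 0.02385 = 4.553 mmol/L
[CO3²⁻] = α₂·DIC; α₂ = 0.004650, so [CO3²⁻] = 0.004650 × 4.553 = 0.0212 mmol/L

[CO3²⁻] = 0.0212 mmol/L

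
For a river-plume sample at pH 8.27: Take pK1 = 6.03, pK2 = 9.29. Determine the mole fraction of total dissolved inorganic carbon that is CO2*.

α₀ = 0.00523

α₀ = 1 / (1 + K1/[H⁺] + K1K2/[H⁺]²) = 1 / (1 + 10^+2.24 + 10^+1.22)
   = 1 / (1 + 173.78 + 16.596) = 1/191.38 = 0.005225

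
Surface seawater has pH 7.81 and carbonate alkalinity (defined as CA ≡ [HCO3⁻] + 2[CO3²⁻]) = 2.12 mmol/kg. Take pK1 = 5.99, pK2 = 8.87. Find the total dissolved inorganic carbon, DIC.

DIC = 1.99 mmol/kg

CA = [HCO3⁻] + 2[CO3²⁻] = (α₁ + 2α₂)·DIC
At pH 7.81: [H⁺]/K1 = 10^-1.82 = 0.015136, K2/[H⁺] = 10^-1.06 = 0.087096
α₁ = 1/(1 + 0.015136 + 0.087096) = 1/1.1022 = 0.9073; α₂ = α₁·K2/[H⁺] = 0.07902
α₁ + 2α₂ = 1.0653
DIC = CA / (α₁ + 2α₂) = 2.12 / 1.0653 = 1.99 mmol/kg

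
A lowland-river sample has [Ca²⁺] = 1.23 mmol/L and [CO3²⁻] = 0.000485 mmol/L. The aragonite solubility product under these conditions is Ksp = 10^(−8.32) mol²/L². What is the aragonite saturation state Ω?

Ω = 0.125

Ksp = 10^(−8.32) = 4.786×10^-9
Ω = [Ca²⁺][CO3²⁻]/Ksp = (1.23×10^-3)(0.000485×10^-3) / 4.786×10^-9 = 0.125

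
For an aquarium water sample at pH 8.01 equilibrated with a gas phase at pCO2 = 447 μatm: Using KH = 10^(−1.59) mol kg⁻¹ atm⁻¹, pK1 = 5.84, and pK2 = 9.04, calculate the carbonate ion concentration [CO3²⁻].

[CO2*] = KH · pCO2 = 10^(−1.59) × 447×10^-6 = 1.149×10^-5 mol/kg
α₀ = 1/(1 + K1/[H⁺] + K1K2/[H⁺]²) = 1/(1 + 10^+2.17 + 10^+1.14) = 0.006146
DIC = [CO2*]/α₀ = 1.149×10^-5 / 0.006146 = 1.870 mmol/kg
[CO3²⁻] = α₂·DIC; α₂ = 0.08483, so [CO3²⁻] = 0.08483 × 1.870 = 0.159 mmol/kg

[CO3²⁻] = 0.159 mmol/kg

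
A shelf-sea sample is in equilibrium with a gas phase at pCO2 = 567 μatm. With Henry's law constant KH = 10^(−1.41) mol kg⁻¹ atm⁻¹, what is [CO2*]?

[CO2*] = 22.1 μmol/kg

KH = 10^(−1.41) = 3.890×10^-2 mol kg⁻¹ atm⁻¹
[CO2*] = KH · pCO2 = 3.890×10^-2 × 567×10^-6 atm = 2.21×10^-5 mol/kg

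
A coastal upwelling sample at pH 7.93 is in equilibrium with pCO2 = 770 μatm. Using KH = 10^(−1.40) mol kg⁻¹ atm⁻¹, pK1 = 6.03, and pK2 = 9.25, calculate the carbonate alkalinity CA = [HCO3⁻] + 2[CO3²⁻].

CA = 2.67 mmol/kg

[CO2*] = KH · pCO2 = 10^(−1.40) × 770×10^-6 = 3.065×10^-5 mol/kg
α₀ = 1/(1 + K1/[H⁺] + K1K2/[H⁺]²) = 1/(1 + 10^+1.90 + 10^+0.58) = 0.01187
DIC = [CO2*]/α₀ = 3.065×10^-5 / 0.01187 = 2.582 mmol/kg
CA = (α₁ + 2α₂)·DIC = (0.9430 + 2×0.04513) × 2.582 = 2.67 mmol/kg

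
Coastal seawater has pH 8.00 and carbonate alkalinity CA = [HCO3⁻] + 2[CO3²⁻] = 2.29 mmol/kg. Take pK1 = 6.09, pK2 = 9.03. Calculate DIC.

DIC = 2.13 mmol/kg

CA = [HCO3⁻] + 2[CO3²⁻] = (α₁ + 2α₂)·DIC
At pH 8.00: [H⁺]/K1 = 10^-1.91 = 0.012303, K2/[H⁺] = 10^-1.03 = 0.093325
α₁ = 1/(1 + 0.012303 + 0.093325) = 1/1.1056 = 0.9045; α₂ = α₁·K2/[H⁺] = 0.08441
α₁ + 2α₂ = 1.0733
DIC = CA / (α₁ + 2α₂) = 2.29 / 1.0733 = 2.13 mmol/kg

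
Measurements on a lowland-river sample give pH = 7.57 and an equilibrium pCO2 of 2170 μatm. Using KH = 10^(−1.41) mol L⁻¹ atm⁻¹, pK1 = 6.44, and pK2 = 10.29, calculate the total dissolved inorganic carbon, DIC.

[CO2*] = KH · pCO2 = 10^(−1.41) × 2170×10^-6 = 8.442×10^-5 mol/L
α₀ = 1/(1 + K1/[H⁺] + K1K2/[H⁺]²) = 1/(1 + 10^+1.13 + 10^-1.59) = 0.06889
DIC = [CO2*]/α₀ = 8.442×10^-5 / 0.06889 = 1.23 mmol/L

DIC = 1.23 mmol/L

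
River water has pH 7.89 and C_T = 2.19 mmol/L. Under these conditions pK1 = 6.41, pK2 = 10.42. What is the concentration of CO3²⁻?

[CO3²⁻] = 6.24 μmol/L

α₂ = 1 / (1 + [H⁺]/K2 + [H⁺]²/(K1K2)) = 1 / (1 + 10^+2.53 + 10^+1.05)
   = 1 / (1 + 338.84 + 11.220) = 1/351.06 = 0.002848
[CO3²⁻] = α₂ × DIC = 0.002848 × 2.19 = 0.00624 mmol/L = 6.24 μmol/L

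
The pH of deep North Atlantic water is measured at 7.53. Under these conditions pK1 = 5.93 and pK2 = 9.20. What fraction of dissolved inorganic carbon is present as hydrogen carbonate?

α₁ = 0.956

α₁ = 1 / (1 + [H⁺]/K1 + K2/[H⁺]) = 1 / (1 + 10^-1.60 + 10^-1.67)
   = 1 / (1 + 0.025119 + 0.021380) = 1/1.0465 = 0.9556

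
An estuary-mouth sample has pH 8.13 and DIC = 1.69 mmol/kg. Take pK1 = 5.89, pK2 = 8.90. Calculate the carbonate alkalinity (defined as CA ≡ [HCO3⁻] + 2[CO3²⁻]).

CA = 1.93 mmol/kg

CA = [HCO3⁻] + 2[CO3²⁻] = (α₁ + 2α₂)·DIC
At pH 8.13: [H⁺]/K1 = 10^-2.24 = 0.0057544, K2/[H⁺] = 10^-0.77 = 0.16982
α₁ = 1/(1 + 0.0057544 + 0.16982) = 1/1.1756 = 0.8506; α₂ = α₁·K2/[H⁺] = 0.1445
α₁ + 2α₂ = 1.1396
CA = 1.1396 × 1.69 = 1.93 mmol/kg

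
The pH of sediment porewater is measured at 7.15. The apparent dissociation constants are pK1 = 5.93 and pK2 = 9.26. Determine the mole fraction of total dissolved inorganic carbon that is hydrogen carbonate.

α₁ = 1 / (1 + [H⁺]/K1 + K2/[H⁺]) = 1 / (1 + 10^-1.22 + 10^-2.11)
   = 1 / (1 + 0.060256 + 0.0077625) = 1/1.0680 = 0.9363

α₁ = 0.936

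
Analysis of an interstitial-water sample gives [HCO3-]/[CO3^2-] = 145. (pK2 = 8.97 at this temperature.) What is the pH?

pH = 6.81

From K2 = [H⁺][CO3^2-]/[HCO3-]:  pH = pK2 − log₁₀([HCO3-]/[CO3^2-])
log₁₀(145) = +2.161
pH = 8.97 − (+2.161) = 6.81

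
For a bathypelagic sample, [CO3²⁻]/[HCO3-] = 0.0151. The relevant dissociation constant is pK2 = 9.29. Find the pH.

pH = 7.47

From K2 = [H⁺][CO3²⁻]/[HCO3-]:  pH = pK2 + log₁₀([CO3²⁻]/[HCO3-])
log₁₀(0.0151) = -1.821
pH = 9.29 + (-1.821) = 7.47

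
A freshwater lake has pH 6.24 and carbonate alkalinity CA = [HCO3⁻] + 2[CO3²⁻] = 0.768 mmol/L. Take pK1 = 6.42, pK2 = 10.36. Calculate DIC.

DIC = 1.93 mmol/L

CA = [HCO3⁻] + 2[CO3²⁻] = (α₁ + 2α₂)·DIC
At pH 6.24: [H⁺]/K1 = 10^0.18 = 1.5136, K2/[H⁺] = 10^-4.12 = 7.5858×10^-5
α₁ = 1/(1 + 1.5136 + 7.5858×10^-5) = 1/2.5136 = 0.3978; α₂ = α₁·K2/[H⁺] = 3.018×10^-5
α₁ + 2α₂ = 0.3979
DIC = CA / (α₁ + 2α₂) = 0.768 / 0.3979 = 1.93 mmol/L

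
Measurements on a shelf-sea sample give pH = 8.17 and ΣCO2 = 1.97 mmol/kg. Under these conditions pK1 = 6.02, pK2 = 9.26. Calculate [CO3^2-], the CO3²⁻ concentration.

α₂ = 1 / (1 + [H⁺]/K2 + [H⁺]²/(K1K2)) = 1 / (1 + 10^+1.09 + 10^-1.06)
   = 1 / (1 + 12.303 + 0.087096) = 1/13.390 = 0.07468
[CO3²⁻] = α₂ × DIC = 0.07468 × 1.97 = 0.147 mmol/kg

[CO3²⁻] = 0.147 mmol/kg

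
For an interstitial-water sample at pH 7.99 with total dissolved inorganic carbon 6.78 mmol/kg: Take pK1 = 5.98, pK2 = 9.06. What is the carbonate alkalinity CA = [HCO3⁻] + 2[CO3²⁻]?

CA = [HCO3⁻] + 2[CO3²⁻] = (α₁ + 2α₂)·DIC
At pH 7.99: [H⁺]/K1 = 10^-2.01 = 0.0097724, K2/[H⁺] = 10^-1.07 = 0.085114
α₁ = 1/(1 + 0.0097724 + 0.085114) = 1/1.0949 = 0.9133; α₂ = α₁·K2/[H⁺] = 0.07774
α₁ + 2α₂ = 1.0688
CA = 1.0688 × 6.78 = 7.25 mmol/kg

CA = 7.25 mmol/kg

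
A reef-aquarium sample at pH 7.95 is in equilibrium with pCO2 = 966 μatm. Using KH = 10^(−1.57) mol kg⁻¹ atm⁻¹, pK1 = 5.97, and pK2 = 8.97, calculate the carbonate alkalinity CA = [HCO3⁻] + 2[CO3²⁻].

CA = 2.96 mmol/kg

[CO2*] = KH · pCO2 = 10^(−1.57) × 966×10^-6 = 2.600×10^-5 mol/kg
α₀ = 1/(1 + K1/[H⁺] + K1K2/[H⁺]²) = 1/(1 + 10^+1.98 + 10^+0.96) = 0.009468
DIC = [CO2*]/α₀ = 2.600×10^-5 / 0.009468 = 2.746 mmol/kg
CA = (α₁ + 2α₂)·DIC = (0.9042 + 2×0.08635) × 2.746 = 2.96 mmol/kg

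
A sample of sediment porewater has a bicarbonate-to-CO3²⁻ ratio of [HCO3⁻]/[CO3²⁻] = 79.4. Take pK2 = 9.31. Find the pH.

From K2 = [H⁺][CO3²⁻]/[HCO3⁻]:  pH = pK2 − log₁₀([HCO3⁻]/[CO3²⁻])
log₁₀(79.4) = +1.900
pH = 9.31 − (+1.900) = 7.41

pH = 7.41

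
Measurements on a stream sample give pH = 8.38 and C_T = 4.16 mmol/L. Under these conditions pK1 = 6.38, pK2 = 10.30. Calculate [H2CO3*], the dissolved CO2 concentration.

[CO2*] = 0.0407 mmol/L

α₀ = 1 / (1 + K1/[H⁺] + K1K2/[H⁺]²) = 1 / (1 + 10^+2.00 + 10^+0.08)
   = 1 / (1 + 100.00 + 1.2023) = 1/102.20 = 0.009785
[CO2*] = α₀ × DIC = 0.009785 × 4.16 = 0.0407 mmol/L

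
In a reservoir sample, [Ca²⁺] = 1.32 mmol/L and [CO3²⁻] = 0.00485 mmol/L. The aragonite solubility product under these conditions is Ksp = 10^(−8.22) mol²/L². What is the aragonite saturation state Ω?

Ω = 1.06

Ksp = 10^(−8.22) = 6.026×10^-9
Ω = [Ca²⁺][CO3²⁻]/Ksp = (1.32×10^-3)(0.00485×10^-3) / 6.026×10^-9 = 1.06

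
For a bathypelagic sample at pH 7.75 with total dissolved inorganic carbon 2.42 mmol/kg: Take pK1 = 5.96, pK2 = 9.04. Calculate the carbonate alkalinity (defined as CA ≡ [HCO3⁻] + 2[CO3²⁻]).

CA = [HCO3⁻] + 2[CO3²⁻] = (α₁ + 2α₂)·DIC
At pH 7.75: [H⁺]/K1 = 10^-1.79 = 0.016218, K2/[H⁺] = 10^-1.29 = 0.051286
α₁ = 1/(1 + 0.016218 + 0.051286) = 1/1.0675 = 0.9368; α₂ = α₁·K2/[H⁺] = 0.04804
α₁ + 2α₂ = 1.0329
CA = 1.0329 × 2.42 = 2.50 mmol/kg

CA = 2.50 mmol/kg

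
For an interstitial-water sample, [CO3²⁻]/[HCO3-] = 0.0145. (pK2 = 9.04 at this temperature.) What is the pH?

From K2 = [H⁺][CO3²⁻]/[HCO3-]:  pH = pK2 + log₁₀([CO3²⁻]/[HCO3-])
log₁₀(0.0145) = -1.839
pH = 9.04 + (-1.839) = 7.20

pH = 7.20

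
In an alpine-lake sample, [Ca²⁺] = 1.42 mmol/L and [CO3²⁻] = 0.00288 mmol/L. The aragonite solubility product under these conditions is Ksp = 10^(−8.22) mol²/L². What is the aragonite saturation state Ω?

Ω = 0.679

Ksp = 10^(−8.22) = 6.026×10^-9
Ω = [Ca²⁺][CO3²⁻]/Ksp = (1.42×10^-3)(0.00288×10^-3) / 6.026×10^-9 = 0.679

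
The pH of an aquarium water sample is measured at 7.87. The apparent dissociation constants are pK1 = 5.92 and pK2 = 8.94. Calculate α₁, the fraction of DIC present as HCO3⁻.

α₁ = 0.912

α₁ = 1 / (1 + [H⁺]/K1 + K2/[H⁺]) = 1 / (1 + 10^-1.95 + 10^-1.07)
   = 1 / (1 + 0.011220 + 0.085114) = 1/1.0963 = 0.9121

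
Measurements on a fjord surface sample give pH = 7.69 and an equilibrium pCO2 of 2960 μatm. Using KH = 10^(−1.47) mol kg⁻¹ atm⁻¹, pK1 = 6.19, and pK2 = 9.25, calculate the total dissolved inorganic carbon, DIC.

DIC = 3.36 mmol/kg

[CO2*] = KH · pCO2 = 10^(−1.47) × 2960×10^-6 = 1.003×10^-4 mol/kg
α₀ = 1/(1 + K1/[H⁺] + K1K2/[H⁺]²) = 1/(1 + 10^+1.50 + 10^-0.06) = 0.02986
DIC = [CO2*]/α₀ = 1.003×10^-4 / 0.02986 = 3.36 mmol/kg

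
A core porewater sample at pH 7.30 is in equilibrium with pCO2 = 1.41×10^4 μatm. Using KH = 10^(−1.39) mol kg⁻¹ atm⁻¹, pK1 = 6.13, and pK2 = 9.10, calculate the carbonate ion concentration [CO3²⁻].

[CO2*] = KH · pCO2 = 10^(−1.39) × 1.41×10^4×10^-6 = 5.744×10^-4 mol/kg
α₀ = 1/(1 + K1/[H⁺] + K1K2/[H⁺]²) = 1/(1 + 10^+1.17 + 10^-0.63) = 0.06240
DIC = [CO2*]/α₀ = 5.744×10^-4 / 0.06240 = 9.205 mmol/kg
[CO3²⁻] = α₂·DIC; α₂ = 0.01463, so [CO3²⁻] = 0.01463 × 9.205 = 0.135 mmol/kg

[CO3²⁻] = 0.135 mmol/kg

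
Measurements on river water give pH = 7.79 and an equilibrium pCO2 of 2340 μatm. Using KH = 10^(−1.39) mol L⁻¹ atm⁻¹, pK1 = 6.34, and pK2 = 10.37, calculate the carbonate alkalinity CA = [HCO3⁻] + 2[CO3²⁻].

CA = 2.70 mmol/L

[CO2*] = KH · pCO2 = 10^(−1.39) × 2340×10^-6 = 9.533×10^-5 mol/L
α₀ = 1/(1 + K1/[H⁺] + K1K2/[H⁺]²) = 1/(1 + 10^+1.45 + 10^-1.13) = 0.03418
DIC = [CO2*]/α₀ = 9.533×10^-5 / 0.03418 = 2.789 mmol/L
CA = (α₁ + 2α₂)·DIC = (0.9633 + 2×0.002534) × 2.789 = 2.70 mmol/L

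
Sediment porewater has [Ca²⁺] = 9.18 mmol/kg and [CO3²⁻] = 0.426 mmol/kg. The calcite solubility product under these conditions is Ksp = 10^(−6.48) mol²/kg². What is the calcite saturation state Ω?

Ksp = 10^(−6.48) = 3.311×10^-7
Ω = [Ca²⁺][CO3²⁻]/Ksp = (9.18×10^-3)(0.426×10^-3) / 3.311×10^-7 = 11.8

Ω = 11.8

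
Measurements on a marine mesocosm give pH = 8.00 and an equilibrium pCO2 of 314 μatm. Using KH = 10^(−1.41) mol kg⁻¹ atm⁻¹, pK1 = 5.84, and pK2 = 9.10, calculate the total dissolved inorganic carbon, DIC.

DIC = 1.92 mmol/kg

[CO2*] = KH · pCO2 = 10^(−1.41) × 314×10^-6 = 1.222×10^-5 mol/kg
α₀ = 1/(1 + K1/[H⁺] + K1K2/[H⁺]²) = 1/(1 + 10^+2.16 + 10^+1.06) = 0.006368
DIC = [CO2*]/α₀ = 1.222×10^-5 / 0.006368 = 1.92 mmol/kg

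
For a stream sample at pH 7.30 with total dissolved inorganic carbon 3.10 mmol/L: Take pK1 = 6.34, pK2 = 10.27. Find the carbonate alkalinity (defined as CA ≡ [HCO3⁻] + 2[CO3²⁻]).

CA = 2.80 mmol/L

CA = [HCO3⁻] + 2[CO3²⁻] = (α₁ + 2α₂)·DIC
At pH 7.30: [H⁺]/K1 = 10^-0.96 = 0.10965, K2/[H⁺] = 10^-2.97 = 0.0010715
α₁ = 1/(1 + 0.10965 + 0.0010715) = 1/1.1107 = 0.9003; α₂ = α₁·K2/[H⁺] = 0.0009647
α₁ + 2α₂ = 0.9022
CA = 0.9022 × 3.10 = 2.80 mmol/L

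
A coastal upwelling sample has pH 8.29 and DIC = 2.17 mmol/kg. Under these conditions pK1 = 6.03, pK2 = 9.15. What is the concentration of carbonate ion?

[CO3²⁻] = 0.262 mmol/kg

α₂ = 1 / (1 + [H⁺]/K2 + [H⁺]²/(K1K2)) = 1 / (1 + 10^+0.86 + 10^-1.40)
   = 1 / (1 + 7.2444 + 0.039811) = 1/8.2842 = 0.1207
[CO3²⁻] = α₂ × DIC = 0.1207 × 2.17 = 0.262 mmol/kg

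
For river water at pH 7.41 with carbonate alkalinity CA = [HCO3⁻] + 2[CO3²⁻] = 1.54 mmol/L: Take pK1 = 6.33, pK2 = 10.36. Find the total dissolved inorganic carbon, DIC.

CA = [HCO3⁻] + 2[CO3²⁻] = (α₁ + 2α₂)·DIC
At pH 7.41: [H⁺]/K1 = 10^-1.08 = 0.083176, K2/[H⁺] = 10^-2.95 = 0.0011220
α₁ = 1/(1 + 0.083176 + 0.0011220) = 1/1.0843 = 0.9223; α₂ = α₁·K2/[H⁺] = 0.001035
α₁ + 2α₂ = 0.9243
DIC = CA / (α₁ + 2α₂) = 1.54 / 0.9243 = 1.67 mmol/L

DIC = 1.67 mmol/L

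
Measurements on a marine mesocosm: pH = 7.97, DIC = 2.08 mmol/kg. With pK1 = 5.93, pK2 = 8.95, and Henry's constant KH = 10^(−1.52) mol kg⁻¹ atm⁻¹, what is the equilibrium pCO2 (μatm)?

α₀ = 1 / (1 + K1/[H⁺] + K1K2/[H⁺]²) = 1 / (1 + 10^+2.04 + 10^+1.06)
   = 1 / (1 + 109.65 + 11.482) = 1/122.13 = 0.008188
[CO2*] = α₀ × DIC = 0.008188 × 2.08 = 0.01703 mmol/kg = 17.03 μmol/kg
pCO2 = [CO2*]/KH = 1.703×10^-5 / 3.020×10^-2 = 564 μatm

pCO2 = 564 μatm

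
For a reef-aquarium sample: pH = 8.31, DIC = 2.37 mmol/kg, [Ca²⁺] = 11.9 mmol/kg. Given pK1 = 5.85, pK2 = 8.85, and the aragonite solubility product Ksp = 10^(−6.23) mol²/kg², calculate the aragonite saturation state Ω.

Ω = 10.7

α₂ = 1 / (1 + [H⁺]/K2 + [H⁺]²/(K1K2)) = 1 / (1 + 10^+0.54 + 10^-1.92)
   = 1 / (1 + 3.4674 + 0.012023) = 1/4.4794 = 0.2232
[CO3²⁻] = α₂ × DIC = 0.2232 × 2.37 = 0.5291 mmol/kg
Ksp = 10^(−6.23) = 5.888×10^-7
Ω = [Ca²⁺][CO3²⁻]/Ksp = (11.9×10^-3)(5.291×10^-4) / 5.888×10^-7 = 10.7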